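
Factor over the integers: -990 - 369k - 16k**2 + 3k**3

(3k + 11)(k + 6)(k - 15)

Testing divisors of the constant over divisors of the leading coefficient, k = -11/3 is a root, giving the factor (3k + 11) and quotient k**2 - 9k - 90.
The remaining quadratic factors as (k - 15)(k + 6).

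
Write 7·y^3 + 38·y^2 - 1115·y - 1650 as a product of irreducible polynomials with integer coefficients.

Testing divisors of the constant over divisors of the leading coefficient, y = 11 is a root, so (y - 11) divides it; the quotient is 7·y^2 + 115·y + 150.
The remaining quadratic factors as (y + 15)(7·y + 10).

(7·y + 10)·(y + 15)·(y - 11)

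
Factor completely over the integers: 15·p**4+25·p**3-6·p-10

(3·p+5)·(5·p**3-2)

Group as (15·p**4-6·p) + (25·p**3-10) = 3·p·(5·p**3-2) + 5·(5·p**3-2).
Both groups share the factor (5·p**3-2).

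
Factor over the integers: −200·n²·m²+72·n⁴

8·n²·(3·n−5·m)·(3·n+5·m)

Pull out the common factor 8·n²; 9·n²−25·m² is a difference of squares.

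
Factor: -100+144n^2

4(6n+5)(6n-5)

Factor out 4, leaving 36n^2-25, which is a difference of two squares.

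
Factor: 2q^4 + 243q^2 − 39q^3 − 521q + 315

Trying the rational-root candidates, q = 5/2 is a root, so (2q − 5) is a factor; dividing leaves q^3 − 17q^2 + 79q − 63.
Then q = 9 is a root, giving the factor (q − 9) and quotient q^2 − 8q + 7.
The remaining quadratic factors as (q − 1)(q − 7).

(2q − 5)(q − 1)(q − 7)(q − 9)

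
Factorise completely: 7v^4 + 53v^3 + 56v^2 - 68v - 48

Among the possible rational roots, v = -2 is a root, giving the factor (v + 2) and quotient 7v^3 + 39v^2 - 22v - 24.
Then v = -6 is a root, so (v + 6) is a factor; dividing leaves 7v^2 - 3v - 4.
The remaining quadratic factors as (v - 1)(7v + 4).

(7v + 4)(v + 2)(v + 6)(v - 1)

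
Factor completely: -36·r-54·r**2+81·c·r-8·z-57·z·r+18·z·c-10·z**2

Group: -5·z·(2·z+9·r) + (9·c-6·r-4)·(2·z+9·r); both groups contain (2·z+9·r).

-(5·z-9·c+6·r+4)·(2·z+9·r)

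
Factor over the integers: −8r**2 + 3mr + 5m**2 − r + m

Group: m(5m + 8r + 1) − r(5m + 8r + 1); both groups contain (5m + 8r + 1).

(5m + 8r + 1)(m − r)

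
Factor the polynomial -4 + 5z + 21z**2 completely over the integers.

(3z - 1)(7z + 4)

Need a pair with product 21·(-4) = -84 and sum 5: that's 12 and -7.
Split the middle term: 21z**2 + 12z - 7z - 4 = 3z(7z + 4) - (7z + 4).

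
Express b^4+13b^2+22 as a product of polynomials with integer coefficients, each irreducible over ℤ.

Substitute u = b^2 to get a quadratic in u, then factor.
b^2+2 is irreducible over ℤ (always positive, so no real roots).
b^2+11 is irreducible over ℤ (always positive, so no real roots).

(b^2+11)(b^2+2)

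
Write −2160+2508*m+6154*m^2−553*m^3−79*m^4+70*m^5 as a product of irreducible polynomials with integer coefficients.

Trying the rational-root candidates, m = −9/2 is a root, so (2*m+9) divides it; the quotient is 35*m^4−197*m^3+610*m^2+332*m−240.
Next, m = −4/5 is a root, so (5*m+4) divides it; the quotient is 7*m^3−45*m^2+158*m−60.
Next, m = 3/7 is a root, giving the factor (7*m−3) and quotient m^2−6*m+20.
The quadratic m^2−6*m+20 has discriminant −44 < 0 and is irreducible over ℤ.

(2*m+9)*(5*m+4)*(7*m−3)*(m^2−6*m+20)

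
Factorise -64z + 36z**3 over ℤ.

Factor out 4z, leaving 9z**2 - 16, which is a difference of two squares.

4z(3z + 4)(3z - 4)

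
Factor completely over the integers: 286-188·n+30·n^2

2·(3·n-11)·(5·n-13)

Pull out the common factor 2, then factor the remaining trinomial.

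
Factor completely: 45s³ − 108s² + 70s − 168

(5s − 12)(9s² + 14)

Group as (45s³ + 70s) + (−108s² − 168) = 5s(9s² + 14) − 12(9s² + 14).
Both groups share the factor (9s² + 14).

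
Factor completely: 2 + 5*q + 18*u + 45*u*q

(5*q + 2)*(9*u + 1)

Group as (45*u*q + 18*u) + (5*q + 2) = 9*u*(5*q + 2) + (5*q + 2).
Both groups share the factor (5*q + 2).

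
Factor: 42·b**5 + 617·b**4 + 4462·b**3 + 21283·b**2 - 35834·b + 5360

(6·b - 1)·(7·b - 8)·(b + 10)·(b**2 + 6·b + 67)

Trying the rational-root candidates, b = -10 is a root, so (b + 10) divides it; the quotient is 42·b**4 + 197·b**3 + 2492·b**2 - 3637·b + 536.
Then b = 1/6 is a root, so (6·b - 1) is a factor; dividing leaves 7·b**3 + 34·b**2 + 421·b - 536.
Continuing, b = 8/7 is a root, so (7·b - 8) divides it; the quotient is b**2 + 6·b + 67.
The quadratic b**2 + 6·b + 67 has discriminant -232 < 0 and is irreducible over ℤ.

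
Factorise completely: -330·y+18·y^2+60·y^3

Pull out the common factor 6·y, then factor the remaining trinomial.

6·y·(2·y+5)·(5·y-11)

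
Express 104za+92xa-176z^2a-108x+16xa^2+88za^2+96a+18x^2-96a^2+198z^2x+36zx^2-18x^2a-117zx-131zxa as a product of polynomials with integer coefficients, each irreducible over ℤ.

Group: 11z(18zx-16za-9xa+9x+8a^2-8a) + (2x-12)(18zx-16za-9xa+9x+8a^2-8a); both groups contain (18zx-16za-9xa+9x+8a^2-8a), so (11z+2x-12) is a factor with cofactor 18zx-16za-9xa+9x+8a^2-8a.
The cofactor groups again: 18zx-16za-9xa+9x+8a^2-8a = 9x(2z-a+1) - 8a(2z-a+1); both groups contain (2z-a+1), giving (9x-8a)(2z-a+1).

(9x-8a)(2z-a+1)(11z+2x-12)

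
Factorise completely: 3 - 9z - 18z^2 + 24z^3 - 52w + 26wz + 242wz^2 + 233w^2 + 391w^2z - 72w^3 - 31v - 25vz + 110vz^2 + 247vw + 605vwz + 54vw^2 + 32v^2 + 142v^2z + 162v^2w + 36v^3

Group: 9v(4v^2 + 14vw + 14vz + 4v - 8w^2 + 47wz + 25w + 6z^2 - 3z - 3) + (9w + 4z - 1)(4v^2 + 14vw + 14vz + 4v - 8w^2 + 47wz + 25w + 6z^2 - 3z - 3); both groups contain (4v^2 + 14vw + 14vz + 4v - 8w^2 + 47wz + 25w + 6z^2 - 3z - 3), so (9v + 9w + 4z - 1) is a factor with cofactor 4v^2 + 14vw + 14vz + 4v - 8w^2 + 47wz + 25w + 6z^2 - 3z - 3.
The cofactor groups again: 4v^2 + 14vw + 14vz + 4v - 8w^2 + 47wz + 25w + 6z^2 - 3z - 3 = 2v(2v - w + 6z + 3) + (8w + z - 1)(2v - w + 6z + 3); both groups contain (2v - w + 6z + 3), giving (2v + 8w + z - 1)(2v - w + 6z + 3).

(2v + 8w + z - 1)(2v - w + 6z + 3)(9v + 9w + 4z - 1)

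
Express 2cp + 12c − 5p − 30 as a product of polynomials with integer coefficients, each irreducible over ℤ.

(2c − 5)(p + 6)

Group as (2cp + 12c) + (−5p − 30) = 2c(p + 6) − 5(p + 6).
Both groups share the factor (p + 6).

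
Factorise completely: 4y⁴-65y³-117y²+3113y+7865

Testing divisors of the constant over divisors of the leading coefficient, y = -11/4 is a root, giving the factor (4y+11) and quotient y³-19y²+23y+715.
Continuing, y = 13 is a root, so (y-13) is a factor; dividing leaves y²-6y-55.
The remaining quadratic factors as (y-11)(y+5).

(4y+11)(y+5)(y-11)(y-13)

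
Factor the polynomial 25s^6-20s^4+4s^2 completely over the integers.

Pull out the common factor s^2, leaving 25s^4-20s^2+4.
Recognize a perfect-square trinomial with the parts 2 and 5s^2.

s^2(5s^2-2)^2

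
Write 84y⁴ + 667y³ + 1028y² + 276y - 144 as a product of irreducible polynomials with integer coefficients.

Among the possible rational roots, y = -6/7 is a root, so (7y + 6) divides it; the quotient is 12y³ + 85y² + 74y - 24.
Continuing, y = -4/3 is a root, so (3y + 4) is a factor; dividing leaves 4y² + 23y - 6.
The remaining quadratic factors as (4y - 1)(y + 6).

(3y + 4)(4y - 1)(7y + 6)(y + 6)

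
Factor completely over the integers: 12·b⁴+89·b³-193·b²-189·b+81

By the rational root theorem, b = -1 is a root, giving the factor (b+1) and quotient 12·b³+77·b²-270·b+81.
Then b = -9 is a root, giving the factor (b+9) and quotient 12·b²-31·b+9.
The remaining quadratic factors as (3·b-1)(4·b-9).

(3·b-1)·(4·b-9)·(b+1)·(b+9)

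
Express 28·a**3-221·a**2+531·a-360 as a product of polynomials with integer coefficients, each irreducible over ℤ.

Testing divisors of the constant over divisors of the leading coefficient, a = 3 is a root, so (a-3) divides it; the quotient is 28·a**2-137·a+120.
The remaining quadratic factors as (4·a-15)(7·a-8).

(4·a-15)·(7·a-8)·(a-3)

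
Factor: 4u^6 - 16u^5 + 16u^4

Pull out the common factor 4u^4, leaving u^2 - 4u + 4.
Recognize a perfect-square trinomial with the parts u and 2.

4u^4(u - 2)^2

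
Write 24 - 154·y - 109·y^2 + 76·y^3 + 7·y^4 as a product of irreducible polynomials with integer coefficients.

By the rational root theorem, y = 2 is a root, so (y - 2) divides it; the quotient is 7·y^3 + 90·y^2 + 71·y - 12.
Next, y = -1 is a root, so (y + 1) is a factor; dividing leaves 7·y^2 + 83·y - 12.
The remaining quadratic factors as (7·y - 1)(y + 12).

(7·y - 1)·(y + 1)·(y + 12)·(y - 2)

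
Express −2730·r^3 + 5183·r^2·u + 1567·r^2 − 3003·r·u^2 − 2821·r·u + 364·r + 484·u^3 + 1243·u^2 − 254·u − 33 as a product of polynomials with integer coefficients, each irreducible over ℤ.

Group: 14·r·(−195·r^2 + 217·r·u + 98·r − 44·u^2 − 109·u + 33) + (−11·u − 1)·(−195·r^2 + 217·r·u + 98·r − 44·u^2 − 109·u + 33); both groups contain (−195·r^2 + 217·r·u + 98·r − 44·u^2 − 109·u + 33), so (14·r − 11·u − 1) is a factor with cofactor −195·r^2 + 217·r·u + 98·r − 44·u^2 − 109·u + 33.
The cofactor groups again: −195·r^2 + 217·r·u + 98·r − 44·u^2 − 109·u + 33 = −15·r·(13·r − 11·u + 3) + (4·u + 11)·(13·r − 11·u + 3); both groups contain (13·r − 11·u + 3), giving −(15·r − 4·u − 11)·(13·r − 11·u + 3).

−(13·r − 11·u + 3)·(14·r − 11·u − 1)·(15·r − 4·u − 11)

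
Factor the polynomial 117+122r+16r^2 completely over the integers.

(2r+13)(8r+9)

Need a pair with product 16·117 = 1872 and sum 122: that's 18 and 104.
Split the middle term: 16r^2+18r + 104r+117 = 2r(8r+9) + 13(8r+9).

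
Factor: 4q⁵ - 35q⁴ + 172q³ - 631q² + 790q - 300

(4q - 3)(q - 1)(q - 5)(q² - 2q + 20)

Among the possible rational roots, q = 3/4 is a root, so (4q - 3) is a factor; dividing leaves q⁴ - 8q³ + 37q² - 130q + 100.
Then q = 1 is a root, so (q - 1) is a factor; dividing leaves q³ - 7q² + 30q - 100.
Then q = 5 is a root, so (q - 5) is a factor; dividing leaves q² - 2q + 20.
The quadratic q² - 2q + 20 has discriminant -76 < 0 and is irreducible over ℤ.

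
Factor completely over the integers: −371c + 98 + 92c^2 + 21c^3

(3c − 7)(7c − 2)(c + 7)

By the rational root theorem, c = 7/3 is a root, giving the factor (3c − 7) and quotient 7c^2 + 47c − 14.
The remaining quadratic factors as (c + 7)(7c − 2).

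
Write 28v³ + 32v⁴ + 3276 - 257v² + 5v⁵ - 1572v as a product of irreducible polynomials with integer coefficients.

Trying the rational-root candidates, v = 13/5 is a root, giving the factor (5v - 13) and quotient v⁴ + 9v³ + 29v² + 24v - 252.
Then v = -6 is a root, giving the factor (v + 6) and quotient v³ + 3v² + 11v - 42.
Next, v = 2 is a root, so (v - 2) divides it; the quotient is v² + 5v + 21.
The quadratic v² + 5v + 21 has discriminant -59 < 0 and is irreducible over ℤ.

(5v - 13)(v + 6)(v - 2)(v² + 5v + 21)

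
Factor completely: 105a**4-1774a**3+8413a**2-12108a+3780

(3a-14)(5a-9)(7a-3)(a-10)

Testing divisors of the constant over divisors of the leading coefficient, a = 9/5 is a root, so (5a-9) is a factor; dividing leaves 21a**3-317a**2+1112a-420.
Continuing, a = 3/7 is a root, giving the factor (7a-3) and quotient 3a**2-44a+140.
The remaining quadratic factors as (3a-14)(a-10).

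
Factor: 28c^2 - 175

Every term has a factor of 7. Then 4c^2 - 25 = (2c)² − (5)².

7(2c + 5)(2c - 5)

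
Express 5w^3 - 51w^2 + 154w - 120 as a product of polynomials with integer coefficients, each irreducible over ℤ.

(5w - 6)(w - 4)(w - 5)

Among the possible rational roots, w = 4 is a root, so (w - 4) is a factor; dividing leaves 5w^2 - 31w + 30.
The remaining quadratic factors as (5w - 6)(w - 5).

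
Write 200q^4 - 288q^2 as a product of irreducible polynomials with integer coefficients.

8q^2(5q + 6)(5q - 6)

Factor out 8q^2, leaving 25q^2 - 36, which is a difference of two squares.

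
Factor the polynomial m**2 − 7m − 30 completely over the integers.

(m + 3)(m − 10)

Two integers with product −30 and sum −7 are 3 and −10.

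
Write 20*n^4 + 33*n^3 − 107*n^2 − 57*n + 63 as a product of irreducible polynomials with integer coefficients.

(4*n − 7)*(5*n − 3)*(n + 1)*(n + 3)

Testing divisors of the constant over divisors of the leading coefficient, n = −1 is a root, so (n + 1) divides it; the quotient is 20*n^3 + 13*n^2 − 120*n + 63.
Continuing, n = 7/4 is a root, giving the factor (4*n − 7) and quotient 5*n^2 + 12*n − 9.
The remaining quadratic factors as (5*n − 3)(n + 3).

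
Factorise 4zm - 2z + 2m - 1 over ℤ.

Group as (4zm - 2z) + (2m - 1) = 2z(2m - 1) + (2m - 1).
Both groups share the factor (2m - 1).

(2m - 1)(2z + 1)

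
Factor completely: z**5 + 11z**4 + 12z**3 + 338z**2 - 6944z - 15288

(z + 14)(z + 2)(z - 7)(z**2 + 2z + 78)

Trying the rational-root candidates, z = -14 is a root, so (z + 14) divides it; the quotient is z**4 - 3z**3 + 54z**2 - 418z - 1092.
Next, z = 7 is a root, giving the factor (z - 7) and quotient z**3 + 4z**2 + 82z + 156.
Then z = -2 is a root, giving the factor (z + 2) and quotient z**2 + 2z + 78.
The quadratic z**2 + 2z + 78 has discriminant -308 < 0 and is irreducible over ℤ.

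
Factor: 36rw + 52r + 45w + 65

(4r + 5)(9w + 13)

Group as (36rw + 52r) + (45w + 65) = 4r(9w + 13) + 5(9w + 13).
Both groups share the factor (9w + 13).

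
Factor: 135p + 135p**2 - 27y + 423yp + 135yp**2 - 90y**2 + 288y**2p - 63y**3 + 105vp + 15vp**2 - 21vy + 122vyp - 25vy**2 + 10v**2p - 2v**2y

Group: 2v(-vy + 5vp - 9y**2 + 45yp - 9y + 45p) + (7y + 3p + 3)(-vy + 5vp - 9y**2 + 45yp - 9y + 45p); both groups contain (-vy + 5vp - 9y**2 + 45yp - 9y + 45p), so (2v + 7y + 3p + 3) is a factor with cofactor -vy + 5vp - 9y**2 + 45yp - 9y + 45p.
The cofactor groups again: -vy + 5vp - 9y**2 + 45yp - 9y + 45p = -v(y - 5p) + (-9y - 9)(y - 5p); both groups contain (y - 5p), giving -(v + 9y + 9)(y - 5p).

-(y - 5p)(2v + 7y + 3p + 3)(v + 9y + 9)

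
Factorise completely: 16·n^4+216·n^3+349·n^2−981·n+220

(4·n−1)·(4·n−5)·(n+11)·(n+4)

Trying the rational-root candidates, n = 1/4 is a root, so (4·n−1) divides it; the quotient is 4·n^3+55·n^2+101·n−220.
Continuing, n = −11 is a root, so (n+11) is a factor; dividing leaves 4·n^2+11·n−20.
The remaining quadratic factors as (4·n−5)(n+4).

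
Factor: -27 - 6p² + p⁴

Substitute u = p² to get a quadratic in u, then factor.
p² - 9 is a difference of squares.
p² + 3 is irreducible over ℤ (always positive, so no real roots).

(p + 3)(p - 3)(p² + 3)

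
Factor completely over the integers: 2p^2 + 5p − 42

(2p − 7)(p + 6)

Need a pair with product 2·(−42) = −84 and sum 5: that's 12 and −7.
Split the middle term: 2p^2 + 12p − 7p − 42 = 2p(p + 6) − 7(p + 6).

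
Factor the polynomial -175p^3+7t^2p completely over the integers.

7p(t-5p)(t+5p)

Factor out 7p, leaving t^2-25p^2, which is a difference of two squares.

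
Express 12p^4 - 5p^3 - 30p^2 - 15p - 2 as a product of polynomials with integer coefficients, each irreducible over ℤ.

By the rational root theorem, p = -1/4 is a root, giving the factor (4p + 1) and quotient 3p^3 - 2p^2 - 7p - 2.
Continuing, p = 2 is a root, giving the factor (p - 2) and quotient 3p^2 + 4p + 1.
The remaining quadratic factors as (p + 1)(3p + 1).

(3p + 1)(4p + 1)(p + 1)(p - 2)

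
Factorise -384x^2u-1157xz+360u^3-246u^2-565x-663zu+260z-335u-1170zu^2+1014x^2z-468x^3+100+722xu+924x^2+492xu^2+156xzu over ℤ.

-(6x-6u-5)(13x+15u-4)(6x-13z+4u-5)

Group: 6x(-78x^2+169xz-142xu+89x+195zu-52z-60u^2+91u-20) + (-6u-5)(-78x^2+169xz-142xu+89x+195zu-52z-60u^2+91u-20); both groups contain (-78x^2+169xz-142xu+89x+195zu-52z-60u^2+91u-20), so (6x-6u-5) is a factor with cofactor -78x^2+169xz-142xu+89x+195zu-52z-60u^2+91u-20.
The cofactor groups again: -78x^2+169xz-142xu+89x+195zu-52z-60u^2+91u-20 = -6x(13x+15u-4) + (13z-4u+5)(13x+15u-4); both groups contain (13x+15u-4), giving -(6x-13z+4u-5)(13x+15u-4).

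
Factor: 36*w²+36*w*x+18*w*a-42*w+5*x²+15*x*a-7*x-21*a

Group: 6*w*(6*w+x+3*a) + (5*x-7)*(6*w+x+3*a); both groups contain (6*w+x+3*a).

(6*w+x+3*a)*(6*w+5*x-7)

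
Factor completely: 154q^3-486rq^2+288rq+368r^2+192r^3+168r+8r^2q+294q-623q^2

(8r-11q+6)(6r-2q+7)(4r+7q)

Group: 6r(32r^2+12rq+24r-77q^2+42q) + (-2q+7)(32r^2+12rq+24r-77q^2+42q); both groups contain (32r^2+12rq+24r-77q^2+42q), so (6r-2q+7) is a factor with cofactor 32r^2+12rq+24r-77q^2+42q.
The cofactor groups again: 32r^2+12rq+24r-77q^2+42q = 4r(8r-11q+6) + 7q(8r-11q+6); both groups contain (8r-11q+6), giving (4r+7q)(8r-11q+6).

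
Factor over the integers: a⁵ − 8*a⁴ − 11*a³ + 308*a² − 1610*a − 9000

(a + 4)*(a + 5)*(a − 9)*(a² − 8*a + 50)

Trying the rational-root candidates, a = −4 is a root, so (a + 4) divides it; the quotient is a⁴ − 12*a³ + 37*a² + 160*a − 2250.
Then a = −5 is a root, so (a + 5) divides it; the quotient is a³ − 17*a² + 122*a − 450.
Continuing, a = 9 is a root, so (a − 9) divides it; the quotient is a² − 8*a + 50.
The quadratic a² − 8*a + 50 has discriminant −136 < 0 and is irreducible over ℤ.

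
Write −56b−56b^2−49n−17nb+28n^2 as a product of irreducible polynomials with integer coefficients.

Group: 4n(7n+8b) + (−7b−7)(7n+8b); both groups contain (7n+8b).

(4n−7b−7)(7n+8b)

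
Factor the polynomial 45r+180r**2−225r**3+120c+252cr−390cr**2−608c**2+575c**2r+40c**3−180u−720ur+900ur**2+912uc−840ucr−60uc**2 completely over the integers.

Group: c(−60uc+60ur+12u+40c**2−25cr−8c−15r**2−3r) + (15r−15)(−60uc+60ur+12u+40c**2−25cr−8c−15r**2−3r); both groups contain (−60uc+60ur+12u+40c**2−25cr−8c−15r**2−3r), so (c+15r−15) is a factor with cofactor −60uc+60ur+12u+40c**2−25cr−8c−15r**2−3r.
The cofactor groups again: −60uc+60ur+12u+40c**2−25cr−8c−15r**2−3r = −5c(12u−8c−3r) + (5r+1)(12u−8c−3r); both groups contain (12u−8c−3r), giving −(5c−5r−1)(12u−8c−3r).

−(12u−8c−3r)(5c−5r−1)(c+15r−15)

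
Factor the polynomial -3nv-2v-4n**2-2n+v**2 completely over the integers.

-(4n-v+2)(n+v)

Group: -4n(n+v) + (v-2)(n+v); both groups contain (n+v).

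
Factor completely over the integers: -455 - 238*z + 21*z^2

Pull out the common factor 7, then factor the remaining trinomial.

7*(3*z + 5)*(z - 13)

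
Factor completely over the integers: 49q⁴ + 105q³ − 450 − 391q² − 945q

By the rational root theorem, q = −10/7 is a root, so (7q + 10) is a factor; dividing leaves 7q³ + 5q² − 63q − 45.
Continuing, q = −5/7 is a root, giving the factor (7q + 5) and quotient q² − 9.
The remaining quadratic factors as (q − 3)(q + 3).

(7q + 10)(7q + 5)(q + 3)(q − 3)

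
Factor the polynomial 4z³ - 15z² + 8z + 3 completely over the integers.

By the rational root theorem, z = -1/4 is a root, so (4z + 1) is a factor; dividing leaves z² - 4z + 3.
The remaining quadratic factors as (z - 3)(z - 1).

(4z + 1)(z - 1)(z - 3)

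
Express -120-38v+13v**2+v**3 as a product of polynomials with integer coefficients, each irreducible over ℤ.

By the rational root theorem, v = -2 is a root, so (v+2) is a factor; dividing leaves v**2+11v-60.
The remaining quadratic factors as (v-4)(v+15).

(v+15)(v+2)(v-4)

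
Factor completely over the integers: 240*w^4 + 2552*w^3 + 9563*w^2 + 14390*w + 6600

Testing divisors of the constant over divisors of the leading coefficient, w = -15/4 is a root, so (4*w + 15) is a factor; dividing leaves 60*w^3 + 413*w^2 + 842*w + 440.
Continuing, w = -4/5 is a root, so (5*w + 4) is a factor; dividing leaves 12*w^2 + 73*w + 110.
The remaining quadratic factors as (4*w + 11)(3*w + 10).

(3*w + 10)*(4*w + 11)*(4*w + 15)*(5*w + 4)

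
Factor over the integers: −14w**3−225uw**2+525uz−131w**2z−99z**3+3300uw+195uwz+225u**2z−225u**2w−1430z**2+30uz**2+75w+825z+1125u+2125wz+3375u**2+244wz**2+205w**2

−(15u+14w−9z+5)(15u+w+11z)(w−z−15)

Group: 15u(−15uw+15uz+225u−14w**2+23wz+205w−9z**2−130z+75) + (w+11z)(−15uw+15uz+225u−14w**2+23wz+205w−9z**2−130z+75); both groups contain (−15uw+15uz+225u−14w**2+23wz+205w−9z**2−130z+75), so (15u+w+11z) is a factor with cofactor −15uw+15uz+225u−14w**2+23wz+205w−9z**2−130z+75.
The cofactor groups again: −15uw+15uz+225u−14w**2+23wz+205w−9z**2−130z+75 = −w(15u+14w−9z+5) + (z+15)(15u+14w−9z+5); both groups contain (15u+14w−9z+5), giving −(w−z−15)(15u+14w−9z+5).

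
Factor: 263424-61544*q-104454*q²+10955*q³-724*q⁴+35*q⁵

(5*q-7)*(7*q+12)*(q-14)*(q²-7*q+224)

Trying the rational-root candidates, q = 14 is a root, giving the factor (q-14) and quotient 35*q⁴-234*q³+7679*q²+3052*q-18816.
Then q = 7/5 is a root, so (5*q-7) divides it; the quotient is 7*q³-37*q²+1484*q+2688.
Continuing, q = -12/7 is a root, so (7*q+12) divides it; the quotient is q²-7*q+224.
The quadratic q²-7*q+224 has discriminant -847 < 0 and is irreducible over ℤ.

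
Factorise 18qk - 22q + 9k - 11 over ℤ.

Group as (18qk - 22q) + (9k - 11) = 2q(9k - 11) + (9k - 11).
Both groups share the factor (9k - 11).

(2q + 1)(9k - 11)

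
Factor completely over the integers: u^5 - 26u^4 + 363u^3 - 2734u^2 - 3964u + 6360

(u + 2)(u - 1)(u - 15)(u^2 - 12u + 212)

Among the possible rational roots, u = 1 is a root, so (u - 1) is a factor; dividing leaves u^4 - 25u^3 + 338u^2 - 2396u - 6360.
Then u = -2 is a root, giving the factor (u + 2) and quotient u^3 - 27u^2 + 392u - 3180.
Next, u = 15 is a root, giving the factor (u - 15) and quotient u^2 - 12u + 212.
The quadratic u^2 - 12u + 212 has discriminant -704 < 0 and is irreducible over ℤ.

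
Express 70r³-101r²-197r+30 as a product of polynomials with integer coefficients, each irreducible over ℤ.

Among the possible rational roots, r = 1/7 is a root, so (7r-1) is a factor; dividing leaves 10r²-13r-30.
The remaining quadratic factors as (2r-5)(5r+6).

(2r-5)(5r+6)(7r-1)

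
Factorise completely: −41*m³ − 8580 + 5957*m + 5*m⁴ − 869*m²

(5*m − 11)*(m + 13)*(m − 15)*(m − 4)

Trying the rational-root candidates, m = −13 is a root, giving the factor (m + 13) and quotient 5*m³ − 106*m² + 509*m − 660.
Continuing, m = 15 is a root, so (m − 15) is a factor; dividing leaves 5*m² − 31*m + 44.
The remaining quadratic factors as (5*m − 11)(m − 4).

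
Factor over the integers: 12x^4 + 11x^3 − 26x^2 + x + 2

Trying the rational-root candidates, x = 1/3 is a root, giving the factor (3x − 1) and quotient 4x^3 + 5x^2 − 7x − 2.
Next, x = −2 is a root, so (x + 2) divides it; the quotient is 4x^2 − 3x − 1.
The remaining quadratic factors as (x − 1)(4x + 1).

(3x − 1)(4x + 1)(x + 2)(x − 1)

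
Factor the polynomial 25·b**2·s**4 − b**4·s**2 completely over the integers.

Factor out b**2·s**2 first: what remains is −b**2 + 25·s**2.
Recognize a difference of squares with the parts 5·s and b.

−b**2·s**2·(b + 5·s)·(b − 5·s)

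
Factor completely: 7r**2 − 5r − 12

Need a pair with product 7·(−12) = −84 and sum −5: that's 7 and −12.
Split the middle term: 7r**2 + 7r − 12r − 12 = 7r(r + 1) − 12(r + 1).

(7r − 12)(r + 1)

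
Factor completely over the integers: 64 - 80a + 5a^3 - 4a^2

Trying the rational-root candidates, a = -4 is a root, so (a + 4) divides it; the quotient is 5a^2 - 24a + 16.
The remaining quadratic factors as (5a - 4)(a - 4).

(5a - 4)(a + 4)(a - 4)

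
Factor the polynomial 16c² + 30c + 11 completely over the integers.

Need a pair with product 16·11 = 176 and sum 30: that's 22 and 8.
Split the middle term: 16c² + 22c + 8c + 11 = 2c(8c + 11) + (8c + 11).

(2c + 1)(8c + 11)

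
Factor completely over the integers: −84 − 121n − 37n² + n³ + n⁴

Trying the rational-root candidates, n = −3 is a root, giving the factor (n + 3) and quotient n³ − 2n² − 31n − 28.
Next, n = −1 is a root, giving the factor (n + 1) and quotient n² − 3n − 28.
The remaining quadratic factors as (n + 4)(n − 7).

(n + 1)(n + 3)(n + 4)(n − 7)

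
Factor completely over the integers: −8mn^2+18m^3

Factor out 2m, leaving 9m^2−4n^2, which is a difference of two squares.

2m(3m+2n)(3m−2n)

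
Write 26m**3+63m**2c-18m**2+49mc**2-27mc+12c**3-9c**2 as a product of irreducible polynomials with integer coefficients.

(13m+12c-9)(2m+c)(m+c)

Group: 2m(13m**2+25mc-9m+12c**2-9c) + c(13m**2+25mc-9m+12c**2-9c); both groups contain (13m**2+25mc-9m+12c**2-9c), so (2m+c) is a factor with cofactor 13m**2+25mc-9m+12c**2-9c.
The cofactor groups again: 13m**2+25mc-9m+12c**2-9c = 13m(m+c) + (12c-9)(m+c); both groups contain (m+c), giving (13m+12c-9)(m+c).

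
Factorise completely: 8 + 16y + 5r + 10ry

(2y + 1)(5r + 8)

Group as (10ry + 5r) + (16y + 8) = 5r(2y + 1) + 8(2y + 1).
Both groups share the factor (2y + 1).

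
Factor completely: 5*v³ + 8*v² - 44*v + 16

(5*v - 2)*(v + 4)*(v - 2)

Testing divisors of the constant over divisors of the leading coefficient, v = -4 is a root, so (v + 4) divides it; the quotient is 5*v² - 12*v + 4.
The remaining quadratic factors as (5*v - 2)(v - 2).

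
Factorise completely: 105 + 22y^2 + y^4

(y^2 + 15)(y^2 + 7)

Substitute u = y^2 to get a quadratic in u, then factor.
y^2 + 7 is irreducible over ℤ (always positive, so no real roots).
y^2 + 15 is irreducible over ℤ (always positive, so no real roots).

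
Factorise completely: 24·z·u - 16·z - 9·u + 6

Group as (24·z·u - 16·z) + (-9·u + 6) = 8·z·(3·u - 2) - 3·(3·u - 2).
Both groups share the factor (3·u - 2).

(3·u - 2)·(8·z - 3)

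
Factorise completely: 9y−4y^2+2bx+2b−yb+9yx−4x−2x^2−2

Group: −y(4y+b−x−1) + (2x+2)(4y+b−x−1); both groups contain (4y+b−x−1).

−(y−2x−2)(4y+b−x−1)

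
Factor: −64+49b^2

Need a pair with product 49·(−64) = −3136 and sum 0: that's 56 and −56.
Split the middle term: 49b^2+56b − 56b−64 = 7b(7b+8) − 8(7b+8).

(7b+8)(7b−8)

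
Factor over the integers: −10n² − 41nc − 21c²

−(5n + 3c)(2n + 7c)

Group: −5n(2n + 7c) − 3c(2n + 7c); both groups contain (2n + 7c).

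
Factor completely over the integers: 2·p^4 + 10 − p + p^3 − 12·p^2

Testing divisors of the constant over divisors of the leading coefficient, p = 2 is a root, so (p − 2) is a factor; dividing leaves 2·p^3 + 5·p^2 − 2·p − 5.
Then p = −1 is a root, giving the factor (p + 1) and quotient 2·p^2 + 3·p − 5.
The remaining quadratic factors as (2·p + 5)(p − 1).

(2·p + 5)·(p + 1)·(p − 1)·(p − 2)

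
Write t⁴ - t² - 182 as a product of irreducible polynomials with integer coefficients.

(t² + 13)(t² - 14)

Substitute u = t² to get a quadratic in u, then factor.
t² + 13 is irreducible over ℤ (always positive, so no real roots).
t² - 14 is irreducible over ℤ (14 is not a perfect square).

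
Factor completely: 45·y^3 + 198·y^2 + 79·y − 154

Among the possible rational roots, y = −11/3 is a root, giving the factor (3·y + 11) and quotient 15·y^2 + 11·y − 14.
The remaining quadratic factors as (3·y − 2)(5·y + 7).

(3·y + 11)·(3·y − 2)·(5·y + 7)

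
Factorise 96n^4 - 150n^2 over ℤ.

6n^2(4n + 5)(4n - 5)

Factor out 6n^2, leaving 16n^2 - 25, which is a difference of two squares.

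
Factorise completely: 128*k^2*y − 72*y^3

8*y*(4*k + 3*y)*(4*k − 3*y)

Factor out 8*y, leaving 16*k^2 − 9*y^2, which is a difference of two squares.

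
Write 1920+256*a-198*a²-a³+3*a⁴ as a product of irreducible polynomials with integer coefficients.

Testing divisors of the constant over divisors of the leading coefficient, a = 6 is a root, so (a-6) is a factor; dividing leaves 3*a³+17*a²-96*a-320.
Continuing, a = 5 is a root, so (a-5) is a factor; dividing leaves 3*a²+32*a+64.
The remaining quadratic factors as (a+8)(3*a+8).

(3*a+8)*(a+8)*(a-5)*(a-6)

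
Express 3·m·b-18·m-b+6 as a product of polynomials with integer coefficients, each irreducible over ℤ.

Group as (3·m·b-18·m) + (-b+6) = 3·m·(b-6) - (b-6).
Both groups share the factor (b-6).

(3·m-1)·(b-6)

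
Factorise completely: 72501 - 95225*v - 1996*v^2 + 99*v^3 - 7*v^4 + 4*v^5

(4*v - 3)*(v + 11)*(v - 13)*(v^2 + v + 169)

Testing divisors of the constant over divisors of the leading coefficient, v = 3/4 is a root, giving the factor (4*v - 3) and quotient v^4 - v^3 + 24*v^2 - 481*v - 24167.
Then v = 13 is a root, so (v - 13) divides it; the quotient is v^3 + 12*v^2 + 180*v + 1859.
Next, v = -11 is a root, so (v + 11) divides it; the quotient is v^2 + v + 169.
The quadratic v^2 + v + 169 has discriminant -675 < 0 and is irreducible over ℤ.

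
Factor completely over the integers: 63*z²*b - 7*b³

Pull out the common factor 7*b; 9*z² - b² is a difference of squares.

7*b*(3*z - b)*(3*z + b)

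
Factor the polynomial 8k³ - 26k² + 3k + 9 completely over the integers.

Among the possible rational roots, k = 3/4 is a root, so (4k - 3) is a factor; dividing leaves 2k² - 5k - 3.
The remaining quadratic factors as (2k + 1)(k - 3).

(2k + 1)(4k - 3)(k - 3)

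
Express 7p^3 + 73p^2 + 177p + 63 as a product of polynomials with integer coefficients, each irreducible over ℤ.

Trying the rational-root candidates, p = −3 is a root, so (p + 3) divides it; the quotient is 7p^2 + 52p + 21.
The remaining quadratic factors as (p + 7)(7p + 3).

(7p + 3)(p + 3)(p + 7)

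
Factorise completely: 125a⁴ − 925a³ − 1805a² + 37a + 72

(5a + 1)(5a + 8)(5a − 1)(a − 9)

Trying the rational-root candidates, a = −1/5 is a root, so (5a + 1) is a factor; dividing leaves 25a³ − 190a² − 323a + 72.
Next, a = −8/5 is a root, giving the factor (5a + 8) and quotient 5a² − 46a + 9.
The remaining quadratic factors as (a − 9)(5a − 1).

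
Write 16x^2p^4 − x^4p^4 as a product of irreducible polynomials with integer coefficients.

Pull out the common factor x^2p^4, leaving −x^2 + 16.
Recognize a difference of squares with the parts 4 and x.

−p^4x^2(x + 4)(x − 4)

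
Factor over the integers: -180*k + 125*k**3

Factor out 5*k, leaving 25*k**2 - 36, which is a difference of two squares.

5*k*(5*k + 6)*(5*k - 6)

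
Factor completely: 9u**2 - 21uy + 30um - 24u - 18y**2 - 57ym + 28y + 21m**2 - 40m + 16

Group: 3u(3u - 9y + 3m - 4) + (2y + 7m - 4)(3u - 9y + 3m - 4); both groups contain (3u - 9y + 3m - 4).

(3u - 9y + 3m - 4)(3u + 2y + 7m - 4)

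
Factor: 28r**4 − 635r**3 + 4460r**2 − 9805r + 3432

Among the possible rational roots, r = 3/7 is a root, so (7r − 3) is a factor; dividing leaves 4r**3 − 89r**2 + 599r − 1144.
Next, r = 13/4 is a root, so (4r − 13) is a factor; dividing leaves r**2 − 19r + 88.
The remaining quadratic factors as (r − 11)(r − 8).

(4r − 13)(7r − 3)(r − 11)(r − 8)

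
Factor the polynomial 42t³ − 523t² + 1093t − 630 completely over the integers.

(6t − 7)(7t − 9)(t − 10)

Testing divisors of the constant over divisors of the leading coefficient, t = 9/7 is a root, so (7t − 9) divides it; the quotient is 6t² − 67t + 70.
The remaining quadratic factors as (t − 10)(6t − 7).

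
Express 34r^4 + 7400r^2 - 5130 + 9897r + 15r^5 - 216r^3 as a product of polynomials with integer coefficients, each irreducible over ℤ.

Trying the rational-root candidates, r = -9 is a root, so (r + 9) divides it; the quotient is 15r^4 - 101r^3 + 693r^2 + 1163r - 570.
Continuing, r = -5/3 is a root, giving the factor (3r + 5) and quotient 5r^3 - 42r^2 + 301r - 114.
Then r = 2/5 is a root, so (5r - 2) divides it; the quotient is r^2 - 8r + 57.
The quadratic r^2 - 8r + 57 has discriminant -164 < 0 and is irreducible over ℤ.

(3r + 5)(5r - 2)(r + 9)(r^2 - 8r + 57)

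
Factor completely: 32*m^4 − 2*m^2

2*m^2*(4*m + 1)*(4*m − 1)

Pull out the common factor 2*m^2; 16*m^2 − 1 is a difference of squares.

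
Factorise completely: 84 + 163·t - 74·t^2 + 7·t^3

(7·t + 3)·(t - 4)·(t - 7)

By the rational root theorem, t = 4 is a root, giving the factor (t - 4) and quotient 7·t^2 - 46·t - 21.
The remaining quadratic factors as (7·t + 3)(t - 7).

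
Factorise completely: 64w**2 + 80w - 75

(8w + 15)(8w - 5)

Need a pair with product 64·(-75) = -4800 and sum 80: that's -40 and 120.
Split the middle term: 64w**2 - 40w + 120w - 75 = 8w(8w - 5) + 15(8w - 5).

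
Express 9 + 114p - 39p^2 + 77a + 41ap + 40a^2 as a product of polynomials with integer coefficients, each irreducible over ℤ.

Group: 5a(8a + 13p + 1) + (-3p + 9)(8a + 13p + 1); both groups contain (8a + 13p + 1).

(5a - 3p + 9)(8a + 13p + 1)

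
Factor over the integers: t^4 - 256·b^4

Write as (t^2)² − (16·b^2)², then factor t^2 - 16·b^2 once more.

(t - 4·b)·(t + 4·b)·(t^2 + 16·b^2)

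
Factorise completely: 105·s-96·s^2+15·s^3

3·s·(5·s-7)·(s-5)

Pull out the common factor 3·s, then factor the remaining trinomial.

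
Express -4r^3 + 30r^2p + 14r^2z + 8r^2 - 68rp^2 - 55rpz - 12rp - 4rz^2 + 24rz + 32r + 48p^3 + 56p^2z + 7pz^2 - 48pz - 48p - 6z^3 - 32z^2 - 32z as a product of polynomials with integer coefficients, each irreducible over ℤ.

-(2r - 3p - 2z)(2r - 4p + z + 4)(r - 4p - 3z - 4)

Group: 2r(-2r^2 + 11rp + 8rz + 8r - 12p^2 - 17pz - 12p - 6z^2 - 8z) + (-4p + z + 4)(-2r^2 + 11rp + 8rz + 8r - 12p^2 - 17pz - 12p - 6z^2 - 8z); both groups contain (-2r^2 + 11rp + 8rz + 8r - 12p^2 - 17pz - 12p - 6z^2 - 8z), so (2r - 4p + z + 4) is a factor with cofactor -2r^2 + 11rp + 8rz + 8r - 12p^2 - 17pz - 12p - 6z^2 - 8z.
The cofactor groups again: -2r^2 + 11rp + 8rz + 8r - 12p^2 - 17pz - 12p - 6z^2 - 8z = -r(2r - 3p - 2z) + (4p + 3z + 4)(2r - 3p - 2z); both groups contain (2r - 3p - 2z), giving -(r - 4p - 3z - 4)(2r - 3p - 2z).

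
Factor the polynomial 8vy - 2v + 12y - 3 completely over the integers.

Group as (8vy - 2v) + (12y - 3) = 2v(4y - 1) + 3(4y - 1).
Both groups share the factor (4y - 1).

(2v + 3)(4y - 1)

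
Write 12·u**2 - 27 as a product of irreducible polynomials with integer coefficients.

Factor out 3, leaving 4·u**2 - 9, which is a difference of two squares.

3·(2·u + 3)·(2·u - 3)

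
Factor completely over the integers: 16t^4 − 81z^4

(2t + 3z)(2t − 3z)(4t^2 + 9z^2)

(2t)⁴ − (3z)⁴ = ((2t)² − (3z)²)((2t)² + (3z)²); the first factor splits again, the second (4t^2 + 9z^2) is irreducible.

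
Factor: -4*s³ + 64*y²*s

4*s*(4*y - s)*(4*y + s)

Factor out 4*s, leaving 16*y² - s², which is a difference of two squares.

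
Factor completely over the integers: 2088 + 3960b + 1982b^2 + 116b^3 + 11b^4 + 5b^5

Trying the rational-root candidates, b = -6/5 is a root, giving the factor (5b + 6) and quotient b^4 + b^3 + 22b^2 + 370b + 348.
Next, b = -1 is a root, so (b + 1) is a factor; dividing leaves b^3 + 22b + 348.
Next, b = -6 is a root, giving the factor (b + 6) and quotient b^2 - 6b + 58.
The quadratic b^2 - 6b + 58 has discriminant -196 < 0 and is irreducible over ℤ.

(5b + 6)(b + 1)(b + 6)(b^2 - 6b + 58)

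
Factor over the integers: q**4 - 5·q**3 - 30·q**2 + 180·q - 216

(q + 6)·(q - 2)·(q - 3)·(q - 6)

Trying the rational-root candidates, q = 2 is a root, giving the factor (q - 2) and quotient q**3 - 3·q**2 - 36·q + 108.
Then q = 6 is a root, so (q - 6) divides it; the quotient is q**2 + 3·q - 18.
The remaining quadratic factors as (q - 3)(q + 6).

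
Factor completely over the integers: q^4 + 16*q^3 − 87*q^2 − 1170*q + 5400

(q + 12)*(q + 15)*(q − 5)*(q − 6)

Among the possible rational roots, q = 5 is a root, so (q − 5) divides it; the quotient is q^3 + 21*q^2 + 18*q − 1080.
Next, q = −15 is a root, so (q + 15) divides it; the quotient is q^2 + 6*q − 72.
The remaining quadratic factors as (q + 12)(q − 6).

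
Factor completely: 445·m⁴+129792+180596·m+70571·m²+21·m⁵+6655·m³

Testing divisors of the constant over divisors of the leading coefficient, m = -13/7 is a root, so (7·m+13) divides it; the quotient is 3·m⁴+58·m³+843·m²+8516·m+9984.
Next, m = -4/3 is a root, so (3·m+4) is a factor; dividing leaves m³+18·m²+257·m+2496.
Continuing, m = -13 is a root, so (m+13) is a factor; dividing leaves m²+5·m+192.
The quadratic m²+5·m+192 has discriminant -743 < 0 and is irreducible over ℤ.

(3·m+4)·(7·m+13)·(m+13)·(m²+5·m+192)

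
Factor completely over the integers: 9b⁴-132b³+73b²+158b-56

(3b-1)(3b-4)(b+1)(b-14)

Testing divisors of the constant over divisors of the leading coefficient, b = 14 is a root, giving the factor (b-14) and quotient 9b³-6b²-11b+4.
Next, b = 4/3 is a root, so (3b-4) is a factor; dividing leaves 3b²+2b-1.
The remaining quadratic factors as (3b-1)(b+1).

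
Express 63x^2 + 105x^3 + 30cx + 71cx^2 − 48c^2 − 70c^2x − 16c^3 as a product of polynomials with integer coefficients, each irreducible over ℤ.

−(2c − 3x)(8c + 7x)(c + 5x + 3)

Group: 8c(−2c^2 − 7cx − 6c + 15x^2 + 9x) + 7x(−2c^2 − 7cx − 6c + 15x^2 + 9x); both groups contain (−2c^2 − 7cx − 6c + 15x^2 + 9x), so (8c + 7x) is a factor with cofactor −2c^2 − 7cx − 6c + 15x^2 + 9x.
The cofactor groups again: −2c^2 − 7cx − 6c + 15x^2 + 9x = −c(2c − 3x) + (−5x − 3)(2c − 3x); both groups contain (2c − 3x), giving −(c + 5x + 3)(2c − 3x).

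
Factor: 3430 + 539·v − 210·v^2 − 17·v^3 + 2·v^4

(2·v + 7)·(v + 7)·(v − 14)·(v − 5)

By the rational root theorem, v = 5 is a root, so (v − 5) divides it; the quotient is 2·v^3 − 7·v^2 − 245·v − 686.
Continuing, v = −7 is a root, giving the factor (v + 7) and quotient 2·v^2 − 21·v − 98.
The remaining quadratic factors as (2·v + 7)(v − 14).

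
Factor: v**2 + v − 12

Two integers with product −12 and sum 1 are −3 and 4.

(v + 4)(v − 3)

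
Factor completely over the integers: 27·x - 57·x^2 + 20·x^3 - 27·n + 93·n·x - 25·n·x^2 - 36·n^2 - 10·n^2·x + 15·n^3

(3·n + 4·x - 9)·(5·n - 5·x + 3)·(n - x)

Group: 5·n·(3·n^2 + n·x - 9·n - 4·x^2 + 9·x) + (-5·x + 3)·(3·n^2 + n·x - 9·n - 4·x^2 + 9·x); both groups contain (3·n^2 + n·x - 9·n - 4·x^2 + 9·x), so (5·n - 5·x + 3) is a factor with cofactor 3·n^2 + n·x - 9·n - 4·x^2 + 9·x.
The cofactor groups again: 3·n^2 + n·x - 9·n - 4·x^2 + 9·x = n·(3·n + 4·x - 9) - x·(3·n + 4·x - 9); both groups contain (3·n + 4·x - 9), giving (n - x)·(3·n + 4·x - 9).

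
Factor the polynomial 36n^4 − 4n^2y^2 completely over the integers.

4n^2(3n + y)(3n − y)

Every term has a factor of 4n^2. Then 9n^2 − y^2 = (3n)² − (y)².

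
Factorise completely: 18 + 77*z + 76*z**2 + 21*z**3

(3*z + 1)*(7*z + 9)*(z + 2)

Among the possible rational roots, z = −2 is a root, so (z + 2) is a factor; dividing leaves 21*z**2 + 34*z + 9.
The remaining quadratic factors as (3*z + 1)(7*z + 9).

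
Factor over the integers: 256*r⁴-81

(4*r)⁴ − (3)⁴ = ((4*r)² − (3)²)((4*r)² + (3)²); the first factor splits again, the second (16*r²+9) is irreducible.

(4*r+3)*(4*r-3)*(16*r²+9)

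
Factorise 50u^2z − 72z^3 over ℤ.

Factor out 2z, leaving 25u^2 − 36z^2, which is a difference of two squares.

2z(5u + 6z)(5u − 6z)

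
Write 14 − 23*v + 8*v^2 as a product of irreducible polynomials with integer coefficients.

Need a pair with product 8·14 = 112 and sum −23: that's −16 and −7.
Split the middle term: 8*v^2 − 16*v − 7*v + 14 = 8*v*(v − 2) − 7*(v − 2).

(8*v − 7)*(v − 2)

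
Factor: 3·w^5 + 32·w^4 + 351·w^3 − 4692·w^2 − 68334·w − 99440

(3·w + 5)·(w + 8)·(w − 11)·(w^2 + 12·w + 226)

Testing divisors of the constant over divisors of the leading coefficient, w = −5/3 is a root, giving the factor (3·w + 5) and quotient w^4 + 9·w^3 + 102·w^2 − 1734·w − 19888.
Next, w = −8 is a root, so (w + 8) divides it; the quotient is w^3 + w^2 + 94·w − 2486.
Next, w = 11 is a root, giving the factor (w − 11) and quotient w^2 + 12·w + 226.
The quadratic w^2 + 12·w + 226 has discriminant −760 < 0 and is irreducible over ℤ.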